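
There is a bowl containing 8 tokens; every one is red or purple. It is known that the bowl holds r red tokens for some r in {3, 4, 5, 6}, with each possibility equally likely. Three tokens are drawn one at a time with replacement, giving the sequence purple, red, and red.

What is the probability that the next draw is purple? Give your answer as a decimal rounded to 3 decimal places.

Under each hypothesis, the probability of the observed sequence is: P(data | r = 3) = (5/8)(3/8)(3/8) = 0.087891; P(data | r = 4) = (4/8)(4/8)(4/8) = 0.125; P(data | r = 5) = (3/8)(5/8)(5/8) = 0.14648; P(data | r = 6) = (2/8)(6/8)(6/8) = 0.14062.
The prior-weighted likelihoods are 1/4 · 0.087891 = 0.021973, 1/4 · 0.125 = 0.03125, 1/4 · 0.14648 = 0.036621, 1/4 · 0.14062 = 0.035156; these sum to 0.125.
Normalising, the posterior is P(r = 3 | data) = 0.17578, P(r = 4 | data) = 0.25, P(r = 5 | data) = 0.29297, P(r = 6 | data) = 0.28125.
The predictive probability is P(purple next | data) = (5/8)(0.17578) + (1/2)(0.25) + (3/8)(0.29297) + (1/4)(0.28125) = 0.41504.

0.415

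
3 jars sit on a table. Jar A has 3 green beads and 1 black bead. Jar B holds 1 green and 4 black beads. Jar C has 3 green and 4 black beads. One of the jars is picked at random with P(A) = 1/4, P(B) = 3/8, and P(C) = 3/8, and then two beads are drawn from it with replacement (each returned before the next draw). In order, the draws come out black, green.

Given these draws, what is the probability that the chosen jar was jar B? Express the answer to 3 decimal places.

Compute the likelihood of the observed sequence for each case: P(data | jar A) = (1/4)(3/4) = 0.1875; P(data | jar B) = (4/5)(1/5) = 0.16; P(data | jar C) = (4/7)(3/7) = 0.2449.
The prior-weighted likelihoods are 1/4 · 0.1875 = 0.046875, 3/8 · 0.16 = 0.06, 3/8 · 0.2449 = 0.091837; these sum to 0.19871.
Hence P(jar B | data) = (0.06) / (0.19871) = 0.30194.

0.302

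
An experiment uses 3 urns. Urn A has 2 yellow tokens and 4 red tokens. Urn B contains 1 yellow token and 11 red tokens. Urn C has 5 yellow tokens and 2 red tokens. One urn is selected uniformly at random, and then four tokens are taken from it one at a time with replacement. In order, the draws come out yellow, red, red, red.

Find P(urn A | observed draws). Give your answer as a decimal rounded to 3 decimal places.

0.550

Compute the likelihood of the observed sequence for each case: P(data | urn A) = (2/6)(4/6)(4/6)(4/6) = 0.098765; P(data | urn B) = (1/12)(11/12)(11/12)(11/12) = 0.064188; P(data | urn C) = (5/7)(2/7)(2/7)(2/7) = 0.01666.
The prior-weighted likelihoods are 1/3 · 0.098765 = 0.032922, 1/3 · 0.064188 = 0.021396, 1/3 · 0.01666 = 0.0055532; with total 0.059871.
Therefore the posterior P(urn A | data) = (0.032922) / (0.059871) = 0.54988.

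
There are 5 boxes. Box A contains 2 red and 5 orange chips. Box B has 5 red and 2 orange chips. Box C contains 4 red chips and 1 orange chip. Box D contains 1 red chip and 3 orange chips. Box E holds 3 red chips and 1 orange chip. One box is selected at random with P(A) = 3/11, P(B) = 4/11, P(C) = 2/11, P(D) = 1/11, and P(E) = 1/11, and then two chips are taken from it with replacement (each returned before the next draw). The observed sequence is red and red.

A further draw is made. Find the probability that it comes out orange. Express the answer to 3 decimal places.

0.287

For each hypothesis, P(data | H) works out to: P(data | box A) = (2/7)(2/7) = 0.081633; P(data | box B) = (5/7)(5/7) = 0.5102; P(data | box C) = (4/5)(4/5) = 0.64; P(data | box D) = (1/4)(1/4) = 0.0625; P(data | box E) = (3/4)(3/4) = 0.5625.
The prior-weighted likelihoods are 3/11 · 0.081633 = 0.022263, 4/11 · 0.5102 = 0.18553, 2/11 · 0.64 = 0.11636, 1/11 · 0.0625 = 0.0056818, 1/11 · 0.5625 = 0.051136; with total 0.38097.
Normalising, the posterior is P(box A | data) = 0.058438, P(box B | data) = 0.48699, P(box C | data) = 0.30544, P(box D | data) = 0.014914, P(box E | data) = 0.13423.
So P(orange next | data) = Σ P(orange next | H) P(H | data) = (5/7)(0.058438) + (2/7)(0.48699) + (1/5)(0.30544) + (3/4)(0.014914) + (1/4)(0.13423) = 0.28671.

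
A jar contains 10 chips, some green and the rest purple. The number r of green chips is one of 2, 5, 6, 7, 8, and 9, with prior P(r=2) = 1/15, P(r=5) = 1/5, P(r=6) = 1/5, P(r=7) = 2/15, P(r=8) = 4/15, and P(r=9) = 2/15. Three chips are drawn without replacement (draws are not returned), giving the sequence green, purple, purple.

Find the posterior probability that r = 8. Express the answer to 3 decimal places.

0.082

For each hypothesis, P(data | H) works out to: P(data | r = 2) = (2/10)(8/9)(7/8) = 0.15556; P(data | r = 5) = (5/10)(5/9)(4/8) = 0.13889; P(data | r = 6) = (6/10)(4/9)(3/8) = 0.1; P(data | r = 7) = (7/10)(3/9)(2/8) = 0.058333; P(data | r = 8) = (8/10)(2/9)(1/8) = 0.022222; P(data | r = 9) = (9/10)(1/9)(0/8) = 0.
Weighting by the prior gives 1/15 · 0.15556 = 0.01037, 1/5 · 0.13889 = 0.027778, 1/5 · 0.1 = 0.02, 2/15 · 0.058333 = 0.0077778, 4/15 · 0.022222 = 0.0059259, 2/15 · 0 = 0; summing to 0.071852.
By Bayes' rule, P(r = 8 | data) = (0.0059259) / (0.071852) = 0.082474.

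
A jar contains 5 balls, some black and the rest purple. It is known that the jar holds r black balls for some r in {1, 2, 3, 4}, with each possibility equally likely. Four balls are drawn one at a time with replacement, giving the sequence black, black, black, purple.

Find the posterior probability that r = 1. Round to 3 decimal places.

0.027

Under each hypothesis, the probability of the observed sequence is: P(data | r = 1) = (1/5)(1/5)(1/5)(4/5) = 0.0064; P(data | r = 2) = (2/5)(2/5)(2/5)(3/5) = 0.0384; P(data | r = 3) = (3/5)(3/5)(3/5)(2/5) = 0.0864; P(data | r = 4) = (4/5)(4/5)(4/5)(1/5) = 0.1024.
Weighting by the prior gives 1/4 · 0.0064 = 0.0016, 1/4 · 0.0384 = 0.0096, 1/4 · 0.0864 = 0.0216, 1/4 · 0.1024 = 0.0256; these sum to 0.0584.
Therefore the posterior P(r = 1 | data) = (0.0016) / (0.0584) = 0.027397.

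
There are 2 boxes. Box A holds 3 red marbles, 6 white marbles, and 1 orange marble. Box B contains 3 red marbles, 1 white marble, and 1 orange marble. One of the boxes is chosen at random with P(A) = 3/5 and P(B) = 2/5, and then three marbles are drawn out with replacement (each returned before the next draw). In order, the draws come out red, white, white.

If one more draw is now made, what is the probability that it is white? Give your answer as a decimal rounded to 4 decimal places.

Under each hypothesis, the probability of the observed sequence is: P(data | box A) = (3/10)(6/10)(6/10) = 0.108; P(data | box B) = (3/5)(1/5)(1/5) = 0.024.
Multiplying each by its prior: 3/5 · 0.108 = 0.0648, 2/5 · 0.024 = 0.0096; summing to 0.0744.
Normalising, the posterior is P(box A | data) = 0.87097, P(box B | data) = 0.12903.
The predictive probability is P(white next | data) = (3/5)(0.87097) + (1/5)(0.12903) = 0.54839.

0.5484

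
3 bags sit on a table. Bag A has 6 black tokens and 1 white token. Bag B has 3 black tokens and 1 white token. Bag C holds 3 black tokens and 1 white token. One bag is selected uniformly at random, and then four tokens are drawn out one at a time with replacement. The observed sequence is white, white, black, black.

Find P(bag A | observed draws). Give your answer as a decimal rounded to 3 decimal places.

Compute the likelihood of the observed sequence for each case: P(data | bag A) = (1/7)(1/7)(6/7)(6/7) = 0.014994; P(data | bag B) = (1/4)(1/4)(3/4)(3/4) = 0.035156; P(data | bag C) = (1/4)(1/4)(3/4)(3/4) = 0.035156.
Weighting by the prior gives 1/3 · 0.014994 = 0.0049979, 1/3 · 0.035156 = 0.011719, 1/3 · 0.035156 = 0.011719; with total 0.028435.
By Bayes' rule, P(bag A | data) = (0.0049979) / (0.028435) = 0.17576.

0.176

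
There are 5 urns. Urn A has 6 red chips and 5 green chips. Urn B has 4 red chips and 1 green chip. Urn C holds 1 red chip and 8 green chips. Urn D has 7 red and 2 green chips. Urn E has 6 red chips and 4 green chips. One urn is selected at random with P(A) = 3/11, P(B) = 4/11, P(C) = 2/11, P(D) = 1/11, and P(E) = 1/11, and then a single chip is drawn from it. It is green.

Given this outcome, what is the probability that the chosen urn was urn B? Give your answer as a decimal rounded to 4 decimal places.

The likelihood of this draw under each hypothesis: P(data | urn A) = (5/11) = 5/11; P(data | urn B) = (1/5) = 1/5; P(data | urn C) = (8/9) = 8/9; P(data | urn D) = (2/9) = 2/9; P(data | urn E) = (4/10) = 2/5.
Weighting by the prior gives 3/11 · 5/11 = 15/121, 4/11 · 1/5 = 4/55, 2/11 · 8/9 = 16/99, 1/11 · 2/9 = 2/99, 1/11 · 2/5 = 2/55; summing to 251/605.
By Bayes' rule, P(urn B | data) = (4/55) / (251/605) = 44/251.

0.1753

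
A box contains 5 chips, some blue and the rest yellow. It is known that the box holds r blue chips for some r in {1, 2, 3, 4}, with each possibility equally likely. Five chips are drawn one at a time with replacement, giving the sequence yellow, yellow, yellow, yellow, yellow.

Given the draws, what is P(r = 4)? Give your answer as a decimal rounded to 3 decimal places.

The likelihood of the observed sequence under each hypothesis: P(data | r = 1) = (4/5)(4/5)(4/5)(4/5)(4/5) = 0.32768; P(data | r = 2) = (3/5)(3/5)(3/5)(3/5)(3/5) = 0.07776; P(data | r = 3) = (2/5)(2/5)(2/5)(2/5)(2/5) = 0.01024; P(data | r = 4) = (1/5)(1/5)(1/5)(1/5)(1/5) = 0.00032.
Multiplying each by its prior: 1/4 · 0.32768 = 0.08192, 1/4 · 0.07776 = 0.01944, 1/4 · 0.01024 = 0.00256, 1/4 · 0.00032 = 8e-05; summing to 0.104.
So P(r = 4 | data) = (8e-05) / (0.104) = 0.00076923.

0.001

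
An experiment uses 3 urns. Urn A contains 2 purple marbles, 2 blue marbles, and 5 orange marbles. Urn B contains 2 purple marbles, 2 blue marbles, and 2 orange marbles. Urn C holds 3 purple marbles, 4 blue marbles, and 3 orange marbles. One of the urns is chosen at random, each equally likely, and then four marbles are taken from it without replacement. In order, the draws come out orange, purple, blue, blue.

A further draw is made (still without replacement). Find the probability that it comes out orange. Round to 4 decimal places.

For each hypothesis, P(data | H) works out to: P(data | urn A) = (5/9)(2/8)(2/7)(1/6) = 0.0066138; P(data | urn B) = (2/6)(2/5)(2/4)(1/3) = 0.022222; P(data | urn C) = (3/10)(3/9)(4/8)(3/7) = 0.021429.
Multiplying each by its prior: 1/3 · 0.0066138 = 0.0022046, 1/3 · 0.022222 = 0.0074074, 1/3 · 0.021429 = 0.0071429; summing to 0.016755.
The posterior is then P(urn A | data) = 0.13158, P(urn B | data) = 0.44211, P(urn C | data) = 0.42632.
Averaging over the posterior, P(orange next | data) = (4/5)(0.13158) + (1/2)(0.44211) + (1/3)(0.42632) = 0.46842.

0.4684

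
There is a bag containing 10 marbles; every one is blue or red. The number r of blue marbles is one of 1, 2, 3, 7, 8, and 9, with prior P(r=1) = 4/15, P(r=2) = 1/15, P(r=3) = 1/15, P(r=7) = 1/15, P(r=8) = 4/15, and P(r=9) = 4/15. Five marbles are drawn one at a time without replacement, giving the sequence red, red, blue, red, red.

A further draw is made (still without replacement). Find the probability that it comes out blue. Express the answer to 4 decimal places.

For each hypothesis, P(data | H) works out to: P(data | r = 1) = (9/10)(8/9)(1/8)(7/7)(6/6) = 0.1; P(data | r = 2) = (8/10)(7/9)(2/8)(6/7)(5/6) = 0.11111; P(data | r = 3) = (7/10)(6/9)(3/8)(5/7)(4/6) = 0.083333; P(data | r = 7) = (3/10)(2/9)(7/8)(1/7)(0/6) = 0; P(data | r = 8) = (2/10)(1/9)(8/8)(0/7) = 0; P(data | r = 9) = (1/10)(0/9) = 0.
Weighting by the prior gives 4/15 · 0.1 = 0.026667, 1/15 · 0.11111 = 0.0074074, 1/15 · 0.083333 = 0.0055556, 1/15 · 0 = 0, 4/15 · 0 = 0, 4/15 · 0 = 0; summing to 0.03963.
Dividing through by the total gives posterior P(r = 1 | data) = 0.6729, P(r = 2 | data) = 0.18692, P(r = 3 | data) = 0.14019, P(r = 7 | data) = 0, P(r = 8 | data) = 0, P(r = 9 | data) = 0.
So P(blue next | data) = Σ P(blue next | H) P(H | data) = (0)(0.6729) + (1/5)(0.18692) + (2/5)(0.14019) = 0.093458.

0.0935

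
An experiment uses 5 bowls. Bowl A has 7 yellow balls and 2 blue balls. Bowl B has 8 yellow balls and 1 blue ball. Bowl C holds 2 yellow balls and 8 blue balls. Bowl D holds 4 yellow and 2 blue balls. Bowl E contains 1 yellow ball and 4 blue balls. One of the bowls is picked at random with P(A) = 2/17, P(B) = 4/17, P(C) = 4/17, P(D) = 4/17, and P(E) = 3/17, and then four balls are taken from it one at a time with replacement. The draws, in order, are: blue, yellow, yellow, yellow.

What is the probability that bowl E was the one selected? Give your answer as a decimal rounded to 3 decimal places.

For each hypothesis, P(data | H) works out to: P(data | bowl A) = (2/9)(7/9)(7/9)(7/9) = 0.10456; P(data | bowl B) = (1/9)(8/9)(8/9)(8/9) = 0.078037; P(data | bowl C) = (8/10)(2/10)(2/10)(2/10) = 0.0064; P(data | bowl D) = (2/6)(4/6)(4/6)(4/6) = 0.098765; P(data | bowl E) = (4/5)(1/5)(1/5)(1/5) = 0.0064.
Weighting by the prior gives 2/17 · 0.10456 = 0.012301, 4/17 · 0.078037 = 0.018362, 4/17 · 0.0064 = 0.0015059, 4/17 · 0.098765 = 0.023239, 3/17 · 0.0064 = 0.0011294; these sum to 0.056537.
Hence P(bowl E | data) = (0.0011294) / (0.056537) = 0.019977.

0.020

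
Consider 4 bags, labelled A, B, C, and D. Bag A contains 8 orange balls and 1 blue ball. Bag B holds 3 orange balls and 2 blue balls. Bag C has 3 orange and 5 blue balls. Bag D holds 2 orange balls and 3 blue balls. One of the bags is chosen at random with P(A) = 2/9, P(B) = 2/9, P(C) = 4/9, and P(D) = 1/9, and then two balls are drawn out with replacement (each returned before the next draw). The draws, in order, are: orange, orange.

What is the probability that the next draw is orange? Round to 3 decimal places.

0.699

For each hypothesis, P(data | H) works out to: P(data | bag A) = (8/9)(8/9) = 0.79012; P(data | bag B) = (3/5)(3/5) = 0.36; P(data | bag C) = (3/8)(3/8) = 0.14062; P(data | bag D) = (2/5)(2/5) = 0.16.
Weighting by the prior gives 2/9 · 0.79012 = 0.17558, 2/9 · 0.36 = 0.08, 4/9 · 0.14062 = 0.0625, 1/9 · 0.16 = 0.017778; these sum to 0.33586.
The posterior is then P(bag A | data) = 0.52279, P(bag B | data) = 0.23819, P(bag C | data) = 0.18609, P(bag D | data) = 0.052932.
Averaging over the posterior, P(orange next | data) = (8/9)(0.52279) + (3/5)(0.23819) + (3/8)(0.18609) + (2/5)(0.052932) = 0.69857.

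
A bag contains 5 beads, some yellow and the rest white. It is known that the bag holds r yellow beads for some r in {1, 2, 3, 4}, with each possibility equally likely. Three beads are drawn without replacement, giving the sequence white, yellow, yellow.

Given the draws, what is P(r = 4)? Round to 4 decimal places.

Under each hypothesis, the probability of the observed sequence is: P(data | r = 1) = (4/5)(1/4)(0/3) = 0; P(data | r = 2) = (3/5)(2/4)(1/3) = 1/10; P(data | r = 3) = (2/5)(3/4)(2/3) = 1/5; P(data | r = 4) = (1/5)(4/4)(3/3) = 1/5.
Weighting by the prior gives 1/4 · 0 = 0, 1/4 · 1/10 = 1/40, 1/4 · 1/5 = 1/20, 1/4 · 1/5 = 1/20; these sum to 1/8.
So P(r = 4 | data) = (1/20) / (1/8) = 2/5.

0.4000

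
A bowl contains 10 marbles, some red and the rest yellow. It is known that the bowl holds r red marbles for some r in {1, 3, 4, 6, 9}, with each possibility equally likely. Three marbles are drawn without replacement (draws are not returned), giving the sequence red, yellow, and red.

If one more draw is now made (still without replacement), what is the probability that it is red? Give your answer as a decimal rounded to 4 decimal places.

0.5462

The likelihood of the observed sequence under each hypothesis: P(data | r = 1) = (1/10)(9/9)(0/8) = 0; P(data | r = 3) = (3/10)(7/9)(2/8) = 7/120; P(data | r = 4) = (4/10)(6/9)(3/8) = 1/10; P(data | r = 6) = (6/10)(4/9)(5/8) = 1/6; P(data | r = 9) = (9/10)(1/9)(8/8) = 1/10.
The prior-weighted likelihoods are 1/5 · 0 = 0, 1/5 · 7/120 = 7/600, 1/5 · 1/10 = 1/50, 1/5 · 1/6 = 1/30, 1/5 · 1/10 = 1/50; these sum to 17/200.
Dividing through by the total gives posterior P(r = 1 | data) = 0, P(r = 3 | data) = 7/51, P(r = 4 | data) = 4/17, P(r = 6 | data) = 20/51, P(r = 9 | data) = 4/17.
Averaging over the posterior, P(red next | data) = (1/7)(7/51) + (2/7)(4/17) + (4/7)(20/51) + (1)(4/17) = 65/119.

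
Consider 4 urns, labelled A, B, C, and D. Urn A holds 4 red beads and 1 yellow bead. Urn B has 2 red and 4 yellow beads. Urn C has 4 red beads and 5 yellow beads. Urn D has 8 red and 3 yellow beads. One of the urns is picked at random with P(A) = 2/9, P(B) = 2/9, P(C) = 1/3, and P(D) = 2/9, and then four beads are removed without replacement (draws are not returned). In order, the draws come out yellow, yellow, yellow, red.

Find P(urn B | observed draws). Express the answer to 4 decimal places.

0.5159

The likelihood of the observed sequence under each hypothesis: P(data | urn A) = (1/5)(0/4) = 0; P(data | urn B) = (4/6)(3/5)(2/4)(2/3) = 0.13333; P(data | urn C) = (5/9)(4/8)(3/7)(4/6) = 0.079365; P(data | urn D) = (3/11)(2/10)(1/9)(8/8) = 0.0060606.
The prior-weighted likelihoods are 2/9 · 0 = 0, 2/9 · 0.13333 = 0.02963, 1/3 · 0.079365 = 0.026455, 2/9 · 0.0060606 = 0.0013468; with total 0.057431.
Therefore the posterior P(urn B | data) = (0.02963) / (0.057431) = 0.51591.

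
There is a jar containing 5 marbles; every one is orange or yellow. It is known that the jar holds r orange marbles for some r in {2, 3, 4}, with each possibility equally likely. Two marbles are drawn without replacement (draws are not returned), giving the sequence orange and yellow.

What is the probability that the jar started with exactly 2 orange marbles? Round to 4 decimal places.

0.3750

Compute the likelihood of the observed sequence for each case: P(data | r = 2) = (2/5)(3/4) = 3/10; P(data | r = 3) = (3/5)(2/4) = 3/10; P(data | r = 4) = (4/5)(1/4) = 1/5.
Multiplying each by its prior: 1/3 · 3/10 = 1/10, 1/3 · 3/10 = 1/10, 1/3 · 1/5 = 1/15; with total 4/15.
So P(r = 2 | data) = (1/10) / (4/15) = 3/8.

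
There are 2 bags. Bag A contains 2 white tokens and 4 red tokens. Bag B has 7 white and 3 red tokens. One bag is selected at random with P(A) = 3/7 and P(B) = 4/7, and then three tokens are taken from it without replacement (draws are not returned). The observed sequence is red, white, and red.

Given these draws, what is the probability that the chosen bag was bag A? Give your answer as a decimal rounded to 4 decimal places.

0.7200

The likelihood of the observed sequence under each hypothesis: P(data | bag A) = (4/6)(2/5)(3/4) = 1/5; P(data | bag B) = (3/10)(7/9)(2/8) = 7/120.
Multiplying each by its prior: 3/7 · 1/5 = 3/35, 4/7 · 7/120 = 1/30; these sum to 5/42.
Hence P(bag A | data) = (3/35) / (5/42) = 18/25.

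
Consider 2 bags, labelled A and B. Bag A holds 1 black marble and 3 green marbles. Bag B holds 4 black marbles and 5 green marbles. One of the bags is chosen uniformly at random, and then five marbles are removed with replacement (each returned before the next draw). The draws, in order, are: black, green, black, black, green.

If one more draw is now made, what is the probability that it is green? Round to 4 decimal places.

0.6032

The likelihood of the observed sequence under each hypothesis: P(data | bag A) = (1/4)(3/4)(1/4)(1/4)(3/4) = 0.0087891; P(data | bag B) = (4/9)(5/9)(4/9)(4/9)(5/9) = 0.027096.
Weighting by the prior gives 1/2 · 0.0087891 = 0.0043945, 1/2 · 0.027096 = 0.013548; with total 0.017943.
Dividing through by the total gives posterior P(bag A | data) = 0.24492, P(bag B | data) = 0.75508.
The predictive probability is P(green next | data) = (3/4)(0.24492) + (5/9)(0.75508) = 0.60318.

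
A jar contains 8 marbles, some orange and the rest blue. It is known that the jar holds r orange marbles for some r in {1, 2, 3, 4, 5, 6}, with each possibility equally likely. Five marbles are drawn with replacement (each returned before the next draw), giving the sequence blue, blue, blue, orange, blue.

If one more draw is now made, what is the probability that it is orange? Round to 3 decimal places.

Under each hypothesis, the probability of the observed sequence is: P(data | r = 1) = (7/8)(7/8)(7/8)(1/8)(7/8) = 0.073273; P(data | r = 2) = (6/8)(6/8)(6/8)(2/8)(6/8) = 0.079102; P(data | r = 3) = (5/8)(5/8)(5/8)(3/8)(5/8) = 0.05722; P(data | r = 4) = (4/8)(4/8)(4/8)(4/8)(4/8) = 0.03125; P(data | r = 5) = (3/8)(3/8)(3/8)(5/8)(3/8) = 0.01236; P(data | r = 6) = (2/8)(2/8)(2/8)(6/8)(2/8) = 0.0029297.
The prior-weighted likelihoods are 1/6 · 0.073273 = 0.012212, 1/6 · 0.079102 = 0.013184, 1/6 · 0.05722 = 0.0095367, 1/6 · 0.03125 = 0.0052083, 1/6 · 0.01236 = 0.0020599, 1/6 · 0.0029297 = 0.00048828; these sum to 0.042689.
The posterior is then P(r = 1 | data) = 0.28607, P(r = 2 | data) = 0.30883, P(r = 3 | data) = 0.2234, P(r = 4 | data) = 0.12201, P(r = 5 | data) = 0.048254, P(r = 6 | data) = 0.011438.
So P(orange next | data) = Σ P(orange next | H) P(H | data) = (1/8)(0.28607) + (1/4)(0.30883) + (3/8)(0.2234) + (1/2)(0.12201) + (5/8)(0.048254) + (3/4)(0.011438) = 0.29648.

0.296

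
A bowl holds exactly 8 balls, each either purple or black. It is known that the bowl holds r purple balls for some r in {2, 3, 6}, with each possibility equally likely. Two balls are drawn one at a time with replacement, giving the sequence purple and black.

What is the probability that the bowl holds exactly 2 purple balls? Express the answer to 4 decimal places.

For each hypothesis, P(data | H) works out to: P(data | r = 2) = (2/8)(6/8) = 3/16; P(data | r = 3) = (3/8)(5/8) = 15/64; P(data | r = 6) = (6/8)(2/8) = 3/16.
Multiplying each by its prior: 1/3 · 3/16 = 1/16, 1/3 · 15/64 = 5/64, 1/3 · 3/16 = 1/16; with total 13/64.
By Bayes' rule, P(r = 2 | data) = (1/16) / (13/64) = 4/13.

0.3077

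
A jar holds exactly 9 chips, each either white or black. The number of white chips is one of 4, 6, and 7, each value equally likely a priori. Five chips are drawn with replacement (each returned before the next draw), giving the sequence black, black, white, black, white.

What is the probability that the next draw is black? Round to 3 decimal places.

The likelihood of the observed sequence under each hypothesis: P(data | r = 4) = (5/9)(5/9)(4/9)(5/9)(4/9) = 0.03387; P(data | r = 6) = (3/9)(3/9)(6/9)(3/9)(6/9) = 0.016461; P(data | r = 7) = (2/9)(2/9)(7/9)(2/9)(7/9) = 0.0066386.
Multiplying each by its prior: 1/3 · 0.03387 = 0.01129, 1/3 · 0.016461 = 0.005487, 1/3 · 0.0066386 = 0.0022129; these sum to 0.01899.
Normalising, the posterior is P(r = 4 | data) = 0.59453, P(r = 6 | data) = 0.28894, P(r = 7 | data) = 0.11653.
So P(black next | data) = Σ P(black next | H) P(H | data) = (5/9)(0.59453) + (1/3)(0.28894) + (2/9)(0.11653) = 0.4525.

0.453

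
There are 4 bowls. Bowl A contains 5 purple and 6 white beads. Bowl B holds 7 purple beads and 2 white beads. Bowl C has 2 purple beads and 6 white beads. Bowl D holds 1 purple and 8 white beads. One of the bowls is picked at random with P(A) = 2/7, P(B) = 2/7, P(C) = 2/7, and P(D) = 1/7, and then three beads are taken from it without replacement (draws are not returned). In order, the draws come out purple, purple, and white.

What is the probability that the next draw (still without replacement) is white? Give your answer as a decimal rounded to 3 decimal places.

The likelihood of the observed sequence under each hypothesis: P(data | bowl A) = (5/11)(4/10)(6/9) = 0.12121; P(data | bowl B) = (7/9)(6/8)(2/7) = 0.16667; P(data | bowl C) = (2/8)(1/7)(6/6) = 0.035714; P(data | bowl D) = (1/9)(0/8) = 0.
The prior-weighted likelihoods are 2/7 · 0.12121 = 0.034632, 2/7 · 0.16667 = 0.047619, 2/7 · 0.035714 = 0.010204, 1/7 · 0 = 0; these sum to 0.092455.
Normalising, the posterior is P(bowl A | data) = 0.37458, P(bowl B | data) = 0.51505, P(bowl C | data) = 0.11037, P(bowl D | data) = 0.
Averaging over the posterior, P(white next | data) = (5/8)(0.37458) + (1/6)(0.51505) + (1)(0.11037) = 0.43032.

0.430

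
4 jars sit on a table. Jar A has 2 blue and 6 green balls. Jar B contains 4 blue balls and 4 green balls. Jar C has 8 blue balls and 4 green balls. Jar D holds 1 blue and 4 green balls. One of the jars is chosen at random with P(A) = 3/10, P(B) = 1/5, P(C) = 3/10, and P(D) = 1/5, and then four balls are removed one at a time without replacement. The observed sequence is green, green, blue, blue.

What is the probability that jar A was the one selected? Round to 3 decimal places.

0.239

Compute the likelihood of the observed sequence for each case: P(data | jar A) = (6/8)(5/7)(2/6)(1/5) = 0.035714; P(data | jar B) = (4/8)(3/7)(4/6)(3/5) = 0.085714; P(data | jar C) = (4/12)(3/11)(8/10)(7/9) = 0.056566; P(data | jar D) = (4/5)(3/4)(1/3)(0/2) = 0.
The prior-weighted likelihoods are 3/10 · 0.035714 = 0.010714, 1/5 · 0.085714 = 0.017143, 3/10 · 0.056566 = 0.01697, 1/5 · 0 = 0; summing to 0.044827.
Therefore the posterior P(jar A | data) = (0.010714) / (0.044827) = 0.23901.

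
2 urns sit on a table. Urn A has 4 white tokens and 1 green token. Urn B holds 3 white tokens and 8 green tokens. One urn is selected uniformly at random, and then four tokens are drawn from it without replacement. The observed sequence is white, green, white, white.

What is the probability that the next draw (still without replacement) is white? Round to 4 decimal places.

Compute the likelihood of the observed sequence for each case: P(data | urn A) = (4/5)(1/4)(3/3)(2/2) = 1/5; P(data | urn B) = (3/11)(8/10)(2/9)(1/8) = 1/165.
Multiplying each by its prior: 1/2 · 1/5 = 1/10, 1/2 · 1/165 = 1/330; summing to 17/165.
The posterior is then P(urn A | data) = 33/34, P(urn B | data) = 1/34.
So P(white next | data) = Σ P(white next | H) P(H | data) = (1)(33/34) + (0)(1/34) = 33/34.

0.9706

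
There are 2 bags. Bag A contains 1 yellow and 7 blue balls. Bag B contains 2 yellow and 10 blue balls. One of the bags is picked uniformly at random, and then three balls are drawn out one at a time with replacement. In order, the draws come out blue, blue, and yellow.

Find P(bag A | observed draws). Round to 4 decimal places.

For each hypothesis, P(data | H) works out to: P(data | bag A) = (7/8)(7/8)(1/8) = 0.095703; P(data | bag B) = (10/12)(10/12)(2/12) = 0.11574.
Weighting by the prior gives 1/2 · 0.095703 = 0.047852, 1/2 · 0.11574 = 0.05787; these sum to 0.10572.
By Bayes' rule, P(bag A | data) = (0.047852) / (0.10572) = 0.45262.

0.4526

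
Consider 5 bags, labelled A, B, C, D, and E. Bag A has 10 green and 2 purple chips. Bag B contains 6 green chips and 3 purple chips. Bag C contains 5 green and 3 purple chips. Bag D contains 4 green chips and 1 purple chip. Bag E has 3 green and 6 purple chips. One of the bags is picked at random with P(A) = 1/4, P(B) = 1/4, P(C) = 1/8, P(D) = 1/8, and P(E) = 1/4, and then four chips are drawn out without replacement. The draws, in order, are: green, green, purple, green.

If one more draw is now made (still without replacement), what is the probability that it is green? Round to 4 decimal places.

0.7499

For each hypothesis, P(data | H) works out to: P(data | bag A) = (10/12)(9/11)(2/10)(8/9) = 0.12121; P(data | bag B) = (6/9)(5/8)(3/7)(4/6) = 0.11905; P(data | bag C) = (5/8)(4/7)(3/6)(3/5) = 0.10714; P(data | bag D) = (4/5)(3/4)(1/3)(2/2) = 0.2; P(data | bag E) = (3/9)(2/8)(6/7)(1/6) = 0.011905.
The prior-weighted likelihoods are 1/4 · 0.12121 = 0.030303, 1/4 · 0.11905 = 0.029762, 1/8 · 0.10714 = 0.013393, 1/8 · 0.2 = 0.025, 1/4 · 0.011905 = 0.0029762; these sum to 0.10143.
The posterior is then P(bag A | data) = 0.29875, P(bag B | data) = 0.29341, P(bag C | data) = 0.13204, P(bag D | data) = 0.24647, P(bag E | data) = 0.029341.
Averaging over the posterior, P(green next | data) = (7/8)(0.29875) + (3/5)(0.29341) + (1/2)(0.13204) + (1)(0.24647) + (0)(0.029341) = 0.74993.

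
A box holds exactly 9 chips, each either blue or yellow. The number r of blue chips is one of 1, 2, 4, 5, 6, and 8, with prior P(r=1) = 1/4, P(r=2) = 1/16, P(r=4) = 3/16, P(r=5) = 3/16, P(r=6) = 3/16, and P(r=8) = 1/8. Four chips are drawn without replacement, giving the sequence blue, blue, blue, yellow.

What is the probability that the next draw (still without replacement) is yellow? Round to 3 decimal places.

0.407

The likelihood of the observed sequence under each hypothesis: P(data | r = 1) = (1/9)(0/8) = 0; P(data | r = 2) = (2/9)(1/8)(0/7) = 0; P(data | r = 4) = (4/9)(3/8)(2/7)(5/6) = 0.039683; P(data | r = 5) = (5/9)(4/8)(3/7)(4/6) = 0.079365; P(data | r = 6) = (6/9)(5/8)(4/7)(3/6) = 0.11905; P(data | r = 8) = (8/9)(7/8)(6/7)(1/6) = 0.11111.
The prior-weighted likelihoods are 1/4 · 0 = 0, 1/16 · 0 = 0, 3/16 · 0.039683 = 0.0074405, 3/16 · 0.079365 = 0.014881, 3/16 · 0.11905 = 0.022321, 1/8 · 0.11111 = 0.013889; these sum to 0.058532.
The posterior is then P(r = 1 | data) = 0, P(r = 2 | data) = 0, P(r = 4 | data) = 0.12712, P(r = 5 | data) = 0.25424, P(r = 6 | data) = 0.38136, P(r = 8 | data) = 0.23729.
So P(yellow next | data) = Σ P(yellow next | H) P(H | data) = (4/5)(0.12712) + (3/5)(0.25424) + (2/5)(0.38136) + (0)(0.23729) = 0.40678.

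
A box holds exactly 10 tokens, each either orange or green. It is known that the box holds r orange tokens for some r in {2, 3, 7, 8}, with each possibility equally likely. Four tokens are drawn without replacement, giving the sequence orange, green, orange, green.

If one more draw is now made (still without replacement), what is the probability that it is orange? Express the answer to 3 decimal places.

Compute the likelihood of the observed sequence for each case: P(data | r = 2) = (2/10)(8/9)(1/8)(7/7) = 1/45; P(data | r = 3) = (3/10)(7/9)(2/8)(6/7) = 1/20; P(data | r = 7) = (7/10)(3/9)(6/8)(2/7) = 1/20; P(data | r = 8) = (8/10)(2/9)(7/8)(1/7) = 1/45.
Weighting by the prior gives 1/4 · 1/45 = 1/180, 1/4 · 1/20 = 1/80, 1/4 · 1/20 = 1/80, 1/4 · 1/45 = 1/180; with total 13/360.
The posterior is then P(r = 2 | data) = 2/13, P(r = 3 | data) = 9/26, P(r = 7 | data) = 9/26, P(r = 8 | data) = 2/13.
The predictive probability is P(orange next | data) = (0)(2/13) + (1/6)(9/26) + (5/6)(9/26) + (1)(2/13) = 1/2.

0.500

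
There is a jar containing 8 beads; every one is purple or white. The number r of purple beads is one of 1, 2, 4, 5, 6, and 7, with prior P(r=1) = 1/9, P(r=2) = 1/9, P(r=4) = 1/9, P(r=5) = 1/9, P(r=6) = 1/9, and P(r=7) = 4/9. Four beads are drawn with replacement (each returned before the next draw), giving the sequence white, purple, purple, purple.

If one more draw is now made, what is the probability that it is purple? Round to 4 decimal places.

0.7630

For each hypothesis, P(data | H) works out to: P(data | r = 1) = (7/8)(1/8)(1/8)(1/8) = 0.001709; P(data | r = 2) = (6/8)(2/8)(2/8)(2/8) = 0.011719; P(data | r = 4) = (4/8)(4/8)(4/8)(4/8) = 0.0625; P(data | r = 5) = (3/8)(5/8)(5/8)(5/8) = 0.091553; P(data | r = 6) = (2/8)(6/8)(6/8)(6/8) = 0.10547; P(data | r = 7) = (1/8)(7/8)(7/8)(7/8) = 0.08374.
Multiplying each by its prior: 1/9 · 0.001709 = 0.00018989, 1/9 · 0.011719 = 0.0013021, 1/9 · 0.0625 = 0.0069444, 1/9 · 0.091553 = 0.010173, 1/9 · 0.10547 = 0.011719, 4/9 · 0.08374 = 0.037218; summing to 0.067546.
The posterior is then P(r = 1 | data) = 0.0028112, P(r = 2 | data) = 0.019277, P(r = 4 | data) = 0.10281, P(r = 5 | data) = 0.1506, P(r = 6 | data) = 0.17349, P(r = 7 | data) = 0.551.
So P(purple next | data) = Σ P(purple next | H) P(H | data) = (1/8)(0.0028112) + (1/4)(0.019277) + (1/2)(0.10281) + (5/8)(0.1506) + (3/4)(0.17349) + (7/8)(0.551) = 0.76295.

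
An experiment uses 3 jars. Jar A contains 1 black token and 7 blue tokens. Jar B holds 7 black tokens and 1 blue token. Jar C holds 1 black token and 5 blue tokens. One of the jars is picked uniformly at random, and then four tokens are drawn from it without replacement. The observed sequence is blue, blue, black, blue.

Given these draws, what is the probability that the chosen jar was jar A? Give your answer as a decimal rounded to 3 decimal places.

0.429

Compute the likelihood of the observed sequence for each case: P(data | jar A) = (7/8)(6/7)(1/6)(5/5) = 1/8; P(data | jar B) = (1/8)(0/7) = 0; P(data | jar C) = (5/6)(4/5)(1/4)(3/3) = 1/6.
Weighting by the prior gives 1/3 · 1/8 = 1/24, 1/3 · 0 = 0, 1/3 · 1/6 = 1/18; these sum to 7/72.
By Bayes' rule, P(jar A | data) = (1/24) / (7/72) = 3/7.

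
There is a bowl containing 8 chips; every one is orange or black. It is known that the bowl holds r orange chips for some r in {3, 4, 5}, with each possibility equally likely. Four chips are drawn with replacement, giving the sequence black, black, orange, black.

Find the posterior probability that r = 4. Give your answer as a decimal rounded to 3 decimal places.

The likelihood of the observed sequence under each hypothesis: P(data | r = 3) = (5/8)(5/8)(3/8)(5/8) = 0.091553; P(data | r = 4) = (4/8)(4/8)(4/8)(4/8) = 0.0625; P(data | r = 5) = (3/8)(3/8)(5/8)(3/8) = 0.032959.
Weighting by the prior gives 1/3 · 0.091553 = 0.030518, 1/3 · 0.0625 = 0.020833, 1/3 · 0.032959 = 0.010986; summing to 0.062337.
Therefore the posterior P(r = 4 | data) = (0.020833) / (0.062337) = 0.3342.

0.334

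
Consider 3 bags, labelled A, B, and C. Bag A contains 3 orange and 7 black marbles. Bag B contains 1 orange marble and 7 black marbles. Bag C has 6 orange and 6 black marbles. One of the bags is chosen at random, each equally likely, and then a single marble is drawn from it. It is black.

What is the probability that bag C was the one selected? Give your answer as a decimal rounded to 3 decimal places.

0.241

Under each hypothesis, the probability of this draw is: P(data | bag A) = (7/10) = 7/10; P(data | bag B) = (7/8) = 7/8; P(data | bag C) = (6/12) = 1/2.
Weighting by the prior gives 1/3 · 7/10 = 7/30, 1/3 · 7/8 = 7/24, 1/3 · 1/2 = 1/6; summing to 83/120.
So P(bag C | data) = (1/6) / (83/120) = 20/83.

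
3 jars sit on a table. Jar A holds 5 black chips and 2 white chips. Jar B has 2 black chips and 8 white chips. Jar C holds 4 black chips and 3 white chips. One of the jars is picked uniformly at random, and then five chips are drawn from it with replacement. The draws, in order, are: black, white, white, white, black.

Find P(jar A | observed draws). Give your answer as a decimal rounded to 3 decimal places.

0.205

Under each hypothesis, the probability of the observed sequence is: P(data | jar A) = (5/7)(2/7)(2/7)(2/7)(5/7) = 0.0119; P(data | jar B) = (2/10)(8/10)(8/10)(8/10)(2/10) = 0.02048; P(data | jar C) = (4/7)(3/7)(3/7)(3/7)(4/7) = 0.025704.
Multiplying each by its prior: 1/3 · 0.0119 = 0.0039666, 1/3 · 0.02048 = 0.0068267, 1/3 · 0.025704 = 0.0085679; these sum to 0.019361.
By Bayes' rule, P(jar A | data) = (0.0039666) / (0.019361) = 0.20487.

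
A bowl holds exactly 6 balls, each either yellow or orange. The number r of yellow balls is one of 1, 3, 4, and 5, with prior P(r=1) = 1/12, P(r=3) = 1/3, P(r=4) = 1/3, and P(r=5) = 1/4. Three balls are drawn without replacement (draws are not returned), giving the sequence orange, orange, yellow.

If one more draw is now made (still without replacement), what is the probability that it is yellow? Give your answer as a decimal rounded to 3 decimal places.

0.645

For each hypothesis, P(data | H) works out to: P(data | r = 1) = (5/6)(4/5)(1/4) = 1/6; P(data | r = 3) = (3/6)(2/5)(3/4) = 3/20; P(data | r = 4) = (2/6)(1/5)(4/4) = 1/15; P(data | r = 5) = (1/6)(0/5) = 0.
Multiplying each by its prior: 1/12 · 1/6 = 1/72, 1/3 · 3/20 = 1/20, 1/3 · 1/15 = 1/45, 1/4 · 0 = 0; these sum to 31/360.
Dividing through by the total gives posterior P(r = 1 | data) = 5/31, P(r = 3 | data) = 18/31, P(r = 4 | data) = 8/31, P(r = 5 | data) = 0.
So P(yellow next | data) = Σ P(yellow next | H) P(H | data) = (0)(5/31) + (2/3)(18/31) + (1)(8/31) = 20/31.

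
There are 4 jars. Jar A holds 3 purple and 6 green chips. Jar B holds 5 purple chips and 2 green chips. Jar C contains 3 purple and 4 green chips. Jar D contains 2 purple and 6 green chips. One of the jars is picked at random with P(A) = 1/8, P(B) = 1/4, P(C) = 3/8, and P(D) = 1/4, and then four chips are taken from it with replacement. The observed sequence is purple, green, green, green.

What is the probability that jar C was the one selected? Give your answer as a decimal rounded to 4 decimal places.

0.4115

Under each hypothesis, the probability of the observed sequence is: P(data | jar A) = (3/9)(6/9)(6/9)(6/9) = 0.098765; P(data | jar B) = (5/7)(2/7)(2/7)(2/7) = 0.01666; P(data | jar C) = (3/7)(4/7)(4/7)(4/7) = 0.079967; P(data | jar D) = (2/8)(6/8)(6/8)(6/8) = 0.10547.
Multiplying each by its prior: 1/8 · 0.098765 = 0.012346, 1/4 · 0.01666 = 0.0041649, 3/8 · 0.079967 = 0.029988, 1/4 · 0.10547 = 0.026367; summing to 0.072865.
By Bayes' rule, P(jar C | data) = (0.029988) / (0.072865) = 0.41155.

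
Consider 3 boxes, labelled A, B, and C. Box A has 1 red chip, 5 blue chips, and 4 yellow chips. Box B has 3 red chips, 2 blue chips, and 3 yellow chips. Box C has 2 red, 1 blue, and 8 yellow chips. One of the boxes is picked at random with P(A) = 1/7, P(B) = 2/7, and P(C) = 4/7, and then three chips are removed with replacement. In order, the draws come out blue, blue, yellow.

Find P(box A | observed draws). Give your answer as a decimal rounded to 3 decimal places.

For each hypothesis, P(data | H) works out to: P(data | box A) = (5/10)(5/10)(4/10) = 0.1; P(data | box B) = (2/8)(2/8)(3/8) = 0.023438; P(data | box C) = (1/11)(1/11)(8/11) = 0.0060105.
The prior-weighted likelihoods are 1/7 · 0.1 = 0.014286, 2/7 · 0.023438 = 0.0066964, 4/7 · 0.0060105 = 0.0034346; summing to 0.024417.
So P(box A | data) = (0.014286) / (0.024417) = 0.58508.

0.585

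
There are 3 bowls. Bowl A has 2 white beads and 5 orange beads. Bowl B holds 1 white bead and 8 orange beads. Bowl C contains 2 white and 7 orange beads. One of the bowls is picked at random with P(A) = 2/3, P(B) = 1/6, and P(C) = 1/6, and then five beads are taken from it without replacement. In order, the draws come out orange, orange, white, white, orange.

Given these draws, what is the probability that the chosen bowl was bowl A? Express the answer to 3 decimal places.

The likelihood of the observed sequence under each hypothesis: P(data | bowl A) = (5/7)(4/6)(2/5)(1/4)(3/3) = 0.047619; P(data | bowl B) = (8/9)(7/8)(1/7)(0/6) = 0; P(data | bowl C) = (7/9)(6/8)(2/7)(1/6)(5/5) = 0.027778.
The prior-weighted likelihoods are 2/3 · 0.047619 = 0.031746, 1/6 · 0 = 0, 1/6 · 0.027778 = 0.0046296; with total 0.036376.
So P(bowl A | data) = (0.031746) / (0.036376) = 0.87273.

0.873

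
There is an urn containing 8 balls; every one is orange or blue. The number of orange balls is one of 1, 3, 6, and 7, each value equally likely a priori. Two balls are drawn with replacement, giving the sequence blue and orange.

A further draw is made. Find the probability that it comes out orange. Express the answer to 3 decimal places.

Compute the likelihood of the observed sequence for each case: P(data | r = 1) = (7/8)(1/8) = 7/64; P(data | r = 3) = (5/8)(3/8) = 15/64; P(data | r = 6) = (2/8)(6/8) = 3/16; P(data | r = 7) = (1/8)(7/8) = 7/64.
Multiplying each by its prior: 1/4 · 7/64 = 7/256, 1/4 · 15/64 = 15/256, 1/4 · 3/16 = 3/64, 1/4 · 7/64 = 7/256; these sum to 41/256.
The posterior is then P(r = 1 | data) = 7/41, P(r = 3 | data) = 15/41, P(r = 6 | data) = 12/41, P(r = 7 | data) = 7/41.
Averaging over the posterior, P(orange next | data) = (1/8)(7/41) + (3/8)(15/41) + (3/4)(12/41) + (7/8)(7/41) = 173/328.

0.527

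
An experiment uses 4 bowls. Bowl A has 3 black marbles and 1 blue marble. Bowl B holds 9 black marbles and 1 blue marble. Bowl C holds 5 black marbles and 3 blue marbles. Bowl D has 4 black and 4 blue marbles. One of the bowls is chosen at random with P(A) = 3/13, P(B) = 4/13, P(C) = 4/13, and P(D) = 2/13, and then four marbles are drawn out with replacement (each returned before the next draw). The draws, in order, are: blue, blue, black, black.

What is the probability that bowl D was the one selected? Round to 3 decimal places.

The likelihood of the observed sequence under each hypothesis: P(data | bowl A) = (1/4)(1/4)(3/4)(3/4) = 0.035156; P(data | bowl B) = (1/10)(1/10)(9/10)(9/10) = 0.0081; P(data | bowl C) = (3/8)(3/8)(5/8)(5/8) = 0.054932; P(data | bowl D) = (4/8)(4/8)(4/8)(4/8) = 0.0625.
Multiplying each by its prior: 3/13 · 0.035156 = 0.008113, 4/13 · 0.0081 = 0.0024923, 4/13 · 0.054932 = 0.016902, 2/13 · 0.0625 = 0.0096154; these sum to 0.037123.
Therefore the posterior P(bowl D | data) = (0.0096154) / (0.037123) = 0.25902.

0.259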